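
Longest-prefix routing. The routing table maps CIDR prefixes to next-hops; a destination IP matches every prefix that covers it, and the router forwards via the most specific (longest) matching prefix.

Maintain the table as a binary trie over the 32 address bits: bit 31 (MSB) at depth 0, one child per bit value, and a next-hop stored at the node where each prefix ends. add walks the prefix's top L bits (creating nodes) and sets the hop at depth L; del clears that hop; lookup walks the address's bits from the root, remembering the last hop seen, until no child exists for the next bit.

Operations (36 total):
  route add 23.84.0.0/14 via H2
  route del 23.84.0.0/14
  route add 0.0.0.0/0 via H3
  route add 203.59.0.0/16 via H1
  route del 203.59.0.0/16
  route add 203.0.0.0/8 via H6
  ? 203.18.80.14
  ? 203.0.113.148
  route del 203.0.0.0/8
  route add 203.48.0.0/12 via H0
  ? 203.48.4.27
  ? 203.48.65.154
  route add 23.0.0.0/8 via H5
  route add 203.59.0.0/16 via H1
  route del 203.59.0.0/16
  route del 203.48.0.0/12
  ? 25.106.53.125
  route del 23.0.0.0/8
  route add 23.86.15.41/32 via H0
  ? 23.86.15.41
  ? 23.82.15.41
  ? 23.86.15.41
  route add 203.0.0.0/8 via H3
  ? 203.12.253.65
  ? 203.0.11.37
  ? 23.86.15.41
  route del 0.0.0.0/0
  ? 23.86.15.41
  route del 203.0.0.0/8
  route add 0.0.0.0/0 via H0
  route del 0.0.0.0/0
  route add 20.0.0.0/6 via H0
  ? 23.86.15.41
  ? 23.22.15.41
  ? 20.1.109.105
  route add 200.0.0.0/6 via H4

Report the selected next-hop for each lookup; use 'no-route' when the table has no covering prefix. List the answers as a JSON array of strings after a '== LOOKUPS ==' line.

Process each operation:
  add 23.84.0.0/14 -> H2 at depth 14
  del 23.84.0.0/14 (clear depth 14)
  add 0.0.0.0/0 -> H3 at depth 0
  add 203.59.0.0/16 -> H1 at depth 16
  del 203.59.0.0/16 (clear depth 16)
  add 203.0.0.0/8 -> H6 at depth 8
  lookup 203.18.80.14: bits 1100101100 walk d0:H3→d1:-→d2:-→d3:-→d4:-→d5:-→d6:-→d7:-→d8:H6→d9:-→d10:- -> H6
  lookup 203.0.113.148: bits 1100101100 walk d0:H3→d1:-→d2:-→d3:-→d4:-→d5:-→d6:-→d7:-→d8:H6→d9:-→d10:- -> H6
  del 203.0.0.0/8 (clear depth 8)
  add 203.48.0.0/12 -> H0 at depth 12
  lookup 203.48.4.27: bits 110010110011 walk d0:H3→d1:-→d2:-→d3:-→d4:-→d5:-→d6:-→d7:-→d8:-→d9:-→d10:-→d11:-→d12:H0 -> H0
  lookup 203.48.65.154: bits 110010110011 walk d0:H3→d1:-→d2:-→d3:-→d4:-→d5:-→d6:-→d7:-→d8:-→d9:-→d10:-→d11:-→d12:H0 -> H0
  add 23.0.0.0/8 -> H5 at depth 8
  add 203.59.0.0/16 -> H1 at depth 16
  del 203.59.0.0/16 (clear depth 16)
  del 203.48.0.0/12 (clear depth 12)
  lookup 25.106.53.125: bits 0001 walk d0:H3→d1:-→d2:-→d3:-→d4:- -> H3
  del 23.0.0.0/8 (clear depth 8)
  add 23.86.15.41/32 -> H0 at depth 32
  lookup 23.86.15.41: bits 00010111010101100000111100101001 walk d0:H3→d1:-→d2:-→d3:-→d4:-→d5:-→d6:-→d7:-→d8:-→d9:-→d10:-→d11:-→d12:-→d13:-→d14:-→d15:-→d16:-→d17:-→d18:-→d19:-→d20:-→d21:-→d22:-→d23:-→d24:-→d25:-→d26:-→d27:-→d28:-→d29:-→d30:-→d31:-→d32:H0 -> H0
  lookup 23.82.15.41: bits 0001011101010 walk d0:H3→d1:-→d2:-→d3:-→d4:-→d5:-→d6:-→d7:-→d8:-→d9:-→d10:-→d11:-→d12:-→d13:- -> H3
  lookup 23.86.15.41: bits 00010111010101100000111100101001 walk d0:H3→d1:-→d2:-→d3:-→d4:-→d5:-→d6:-→d7:-→d8:-→d9:-→d10:-→d11:-→d12:-→d13:-→d14:-→d15:-→d16:-→d17:-→d18:-→d19:-→d20:-→d21:-→d22:-→d23:-→d24:-→d25:-→d26:-→d27:-→d28:-→d29:-→d30:-→d31:-→d32:H0 -> H0
  add 203.0.0.0/8 -> H3 at depth 8
  lookup 203.12.253.65: bits 1100101100 walk d0:H3→d1:-→d2:-→d3:-→d4:-→d5:-→d6:-→d7:-→d8:H3→d9:-→d10:- -> H3
  lookup 203.0.11.37: bits 1100101100 walk d0:H3→d1:-→d2:-→d3:-→d4:-→d5:-→d6:-→d7:-→d8:H3→d9:-→d10:- -> H3
  lookup 23.86.15.41: bits 00010111010101100000111100101001 walk d0:H3→d1:-→d2:-→d3:-→d4:-→d5:-→d6:-→d7:-→d8:-→d9:-→d10:-→d11:-→d12:-→d13:-→d14:-→d15:-→d16:-→d17:-→d18:-→d19:-→d20:-→d21:-→d22:-→d23:-→d24:-→d25:-→d26:-→d27:-→d28:-→d29:-→d30:-→d31:-→d32:H0 -> H0
  del 0.0.0.0/0 (clear depth 0)
  lookup 23.86.15.41: bits 00010111010101100000111100101001 walk d0:-→d1:-→d2:-→d3:-→d4:-→d5:-→d6:-→d7:-→d8:-→d9:-→d10:-→d11:-→d12:-→d13:-→d14:-→d15:-→d16:-→d17:-→d18:-→d19:-→d20:-→d21:-→d22:-→d23:-→d24:-→d25:-→d26:-→d27:-→d28:-→d29:-→d30:-→d31:-→d32:H0 -> H0
  del 203.0.0.0/8 (clear depth 8)
  add 0.0.0.0/0 -> H0 at depth 0
  del 0.0.0.0/0 (clear depth 0)
  add 20.0.0.0/6 -> H0 at depth 6
  lookup 23.86.15.41: bits 00010111010101100000111100101001 walk d0:-→d1:-→d2:-→d3:-→d4:-→d5:-→d6:H0→d7:-→d8:-→d9:-→d10:-→d11:-→d12:-→d13:-→d14:-→d15:-→d16:-→d17:-→d18:-→d19:-→d20:-→d21:-→d22:-→d23:-→d24:-→d25:-→d26:-→d27:-→d28:-→d29:-→d30:-→d31:-→d32:H0 -> H0
  lookup 23.22.15.41: bits 000101110 walk d0:-→d1:-→d2:-→d3:-→d4:-→d5:-→d6:H0→d7:-→d8:-→d9:- -> H0
  lookup 20.1.109.105: bits 000101 walk d0:-→d1:-→d2:-→d3:-→d4:-→d5:-→d6:H0 -> H0
  add 200.0.0.0/6 -> H4 at depth 6

== LOOKUPS ==
["H6","H6","H0","H0","H3","H0","H3","H0","H3","H3","H0","H0","H0","H0","H0"]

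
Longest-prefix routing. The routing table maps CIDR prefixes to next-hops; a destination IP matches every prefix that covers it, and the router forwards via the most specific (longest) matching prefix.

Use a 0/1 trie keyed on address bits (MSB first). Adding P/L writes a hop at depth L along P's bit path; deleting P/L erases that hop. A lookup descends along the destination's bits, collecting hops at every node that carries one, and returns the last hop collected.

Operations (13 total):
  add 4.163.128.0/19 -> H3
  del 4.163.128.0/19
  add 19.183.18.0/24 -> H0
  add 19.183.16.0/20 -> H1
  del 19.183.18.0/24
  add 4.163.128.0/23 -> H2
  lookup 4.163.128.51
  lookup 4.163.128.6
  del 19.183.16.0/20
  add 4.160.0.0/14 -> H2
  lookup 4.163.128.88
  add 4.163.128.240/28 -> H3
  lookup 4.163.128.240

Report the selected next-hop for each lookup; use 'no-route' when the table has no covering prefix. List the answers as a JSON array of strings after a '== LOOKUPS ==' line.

Apply in order:
  add 4.163.128.0/19 -> H3 at depth 19
  del 4.163.128.0/19 (clear depth 19)
  add 19.183.18.0/24 -> H0 at depth 24
  add 19.183.16.0/20 -> H1 at depth 20
  del 19.183.18.0/24 (clear depth 24)
  add 4.163.128.0/23 -> H2 at depth 23
  ? 4.163.128.51  path d0:-→d1:-→d2:-→d3:-→d4:-→d5:-→d6:-→d7:-→d8:-→d9:-→d10:-→d11:-→d12:-→d13:-→d14:-→d15:-→d16:-→d17:-→d18:-→d19:-→d20:-→d21:-→d22:-→d23:H2  best=H2
  ? 4.163.128.6  path d0:-→d1:-→d2:-→d3:-→d4:-→d5:-→d6:-→d7:-→d8:-→d9:-→d10:-→d11:-→d12:-→d13:-→d14:-→d15:-→d16:-→d17:-→d18:-→d19:-→d20:-→d21:-→d22:-→d23:H2  best=H2
  del 19.183.16.0/20 (clear depth 20)
  add 4.160.0.0/14 -> H2 at depth 14
  ? 4.163.128.88  path d0:-→d1:-→d2:-→d3:-→d4:-→d5:-→d6:-→d7:-→d8:-→d9:-→d10:-→d11:-→d12:-→d13:-→d14:H2→d15:-→d16:-→d17:-→d18:-→d19:-→d20:-→d21:-→d22:-→d23:H2  best=H2
  add 4.163.128.240/28 -> H3 at depth 28
  ? 4.163.128.240  path d0:-→d1:-→d2:-→d3:-→d4:-→d5:-→d6:-→d7:-→d8:-→d9:-→d10:-→d11:-→d12:-→d13:-→d14:H2→d15:-→d16:-→d17:-→d18:-→d19:-→d20:-→d21:-→d22:-→d23:H2→d24:-→d25:-→d26:-→d27:-→d28:H3  best=H3

== LOOKUPS ==
["H2","H2","H2","H3"]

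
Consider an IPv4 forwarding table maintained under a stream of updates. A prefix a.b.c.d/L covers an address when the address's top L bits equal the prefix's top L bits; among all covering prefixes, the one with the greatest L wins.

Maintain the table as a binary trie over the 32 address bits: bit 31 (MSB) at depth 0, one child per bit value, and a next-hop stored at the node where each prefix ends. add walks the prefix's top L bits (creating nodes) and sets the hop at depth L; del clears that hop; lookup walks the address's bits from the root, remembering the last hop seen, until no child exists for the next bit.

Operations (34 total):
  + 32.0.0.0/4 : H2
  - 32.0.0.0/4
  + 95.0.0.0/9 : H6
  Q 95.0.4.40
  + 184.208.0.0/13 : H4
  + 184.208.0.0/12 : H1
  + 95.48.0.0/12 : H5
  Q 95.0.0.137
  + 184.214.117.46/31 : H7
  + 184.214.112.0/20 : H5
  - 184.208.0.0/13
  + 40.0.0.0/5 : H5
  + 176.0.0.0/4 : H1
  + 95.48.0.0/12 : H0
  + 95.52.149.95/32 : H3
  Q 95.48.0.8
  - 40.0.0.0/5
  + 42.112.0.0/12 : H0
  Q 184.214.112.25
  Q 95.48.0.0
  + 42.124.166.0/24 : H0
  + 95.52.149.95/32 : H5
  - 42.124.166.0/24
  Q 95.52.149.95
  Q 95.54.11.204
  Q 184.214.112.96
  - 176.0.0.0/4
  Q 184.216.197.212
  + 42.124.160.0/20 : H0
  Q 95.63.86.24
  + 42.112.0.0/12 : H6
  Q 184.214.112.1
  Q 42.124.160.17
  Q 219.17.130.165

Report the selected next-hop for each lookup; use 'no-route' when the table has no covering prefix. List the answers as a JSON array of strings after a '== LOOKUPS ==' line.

Apply in order:
  add 32.0.0.0/4 -> H2 at depth 4
  - 32.0.0.0/4 clear@4
  add 95.0.0.0/9 -> H6 at depth 9
  Q 95.0.4.40: descend 010111110 ; hops seen [H6] ; pick H6
  add 184.208.0.0/13 -> H4 at depth 13
  add 184.208.0.0/12 -> H1 at depth 12
  add 95.48.0.0/12 -> H5 at depth 12
  Q 95.0.0.137: descend 0101111100 ; hops seen [H6] ; pick H6
  add 184.214.117.46/31 -> H7 at depth 31
  add 184.214.112.0/20 -> H5 at depth 20
  - 184.208.0.0/13 clear@13
  add 40.0.0.0/5 -> H5 at depth 5
  add 176.0.0.0/4 -> H1 at depth 4
  add 95.48.0.0/12 -> H0 at depth 12
  add 95.52.149.95/32 -> H3 at depth 32
  Q 95.48.0.8: descend 0101111100110 ; hops seen [H6,H0] ; pick H0
  - 40.0.0.0/5 clear@5
  add 42.112.0.0/12 -> H0 at depth 12
  Q 184.214.112.25: descend 101110001101011001110 ; hops seen [H1,H1,H5] ; pick H5
  Q 95.48.0.0: descend 0101111100110 ; hops seen [H6,H0] ; pick H0
  add 42.124.166.0/24 -> H0 at depth 24
  add 95.52.149.95/32 -> H5 at depth 32
  - 42.124.166.0/24 clear@24
  Q 95.52.149.95: descend 01011111001101001001010101011111 ; hops seen [H6,H0,H5] ; pick H5
  Q 95.54.11.204: descend 01011111001101 ; hops seen [H6,H0] ; pick H0
  Q 184.214.112.96: descend 101110001101011001110 ; hops seen [H1,H1,H5] ; pick H5
  - 176.0.0.0/4 clear@4
  Q 184.216.197.212: descend 101110001101 ; hops seen [H1] ; pick H1
  add 42.124.160.0/20 -> H0 at depth 20
  Q 95.63.86.24: descend 010111110011 ; hops seen [H6,H0] ; pick H0
  add 42.112.0.0/12 -> H6 at depth 12
  Q 184.214.112.1: descend 101110001101011001110 ; hops seen [H1,H5] ; pick H5
  Q 42.124.160.17: descend 001010100111110010100 ; hops seen [H6,H0] ; pick H0
  Q 219.17.130.165: descend 1 ; hops seen [∅] ; pick no-route

== LOOKUPS ==
["H6","H6","H0","H5","H0","H5","H0","H5","H1","H0","H5","H0","no-route"]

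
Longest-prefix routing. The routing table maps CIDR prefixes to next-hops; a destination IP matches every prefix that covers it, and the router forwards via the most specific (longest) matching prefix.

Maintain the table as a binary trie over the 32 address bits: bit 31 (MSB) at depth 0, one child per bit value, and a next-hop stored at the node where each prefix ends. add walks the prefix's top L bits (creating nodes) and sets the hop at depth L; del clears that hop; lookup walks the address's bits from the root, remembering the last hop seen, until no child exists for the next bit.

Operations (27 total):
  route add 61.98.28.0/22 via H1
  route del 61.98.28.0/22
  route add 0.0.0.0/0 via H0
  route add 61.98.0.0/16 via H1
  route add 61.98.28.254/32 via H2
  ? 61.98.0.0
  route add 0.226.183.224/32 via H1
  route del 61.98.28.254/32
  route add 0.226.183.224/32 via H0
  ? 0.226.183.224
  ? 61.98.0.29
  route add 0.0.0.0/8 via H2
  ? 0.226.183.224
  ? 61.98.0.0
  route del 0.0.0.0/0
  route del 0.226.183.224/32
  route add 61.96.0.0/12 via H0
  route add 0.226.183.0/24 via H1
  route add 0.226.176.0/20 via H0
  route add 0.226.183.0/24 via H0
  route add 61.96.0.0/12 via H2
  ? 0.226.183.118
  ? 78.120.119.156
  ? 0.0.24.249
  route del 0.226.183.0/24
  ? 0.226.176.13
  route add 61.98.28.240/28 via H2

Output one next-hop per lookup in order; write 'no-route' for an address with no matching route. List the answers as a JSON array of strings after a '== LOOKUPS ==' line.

Process each operation:
  add 61.98.28.0/22 -> H1 at depth 22
  del 61.98.28.0/22 (clear depth 22)
  add 0.0.0.0/0 -> H0 at depth 0
  add 61.98.0.0/16 -> H1 at depth 16
  add 61.98.28.254/32 -> H2 at depth 32
  ? 61.98.0.0  path d0:H0→d1:-→d2:-→d3:-→d4:-→d5:-→d6:-→d7:-→d8:-→d9:-→d10:-→d11:-→d12:-→d13:-→d14:-→d15:-→d16:H1→d17:-→d18:-→d19:-  best=H1
  add 0.226.183.224/32 -> H1 at depth 32
  del 61.98.28.254/32 (clear depth 32)
  add 0.226.183.224/32 -> H0 at depth 32
  ? 0.226.183.224  path d0:H0→d1:-→d2:-→d3:-→d4:-→d5:-→d6:-→d7:-→d8:-→d9:-→d10:-→d11:-→d12:-→d13:-→d14:-→d15:-→d16:-→d17:-→d18:-→d19:-→d20:-→d21:-→d22:-→d23:-→d24:-→d25:-→d26:-→d27:-→d28:-→d29:-→d30:-→d31:-→d32:H0  best=H0
  ? 61.98.0.29  path d0:H0→d1:-→d2:-→d3:-→d4:-→d5:-→d6:-→d7:-→d8:-→d9:-→d10:-→d11:-→d12:-→d13:-→d14:-→d15:-→d16:H1→d17:-→d18:-→d19:-  best=H1
  add 0.0.0.0/8 -> H2 at depth 8
  ? 0.226.183.224  path d0:H0→d1:-→d2:-→d3:-→d4:-→d5:-→d6:-→d7:-→d8:H2→d9:-→d10:-→d11:-→d12:-→d13:-→d14:-→d15:-→d16:-→d17:-→d18:-→d19:-→d20:-→d21:-→d22:-→d23:-→d24:-→d25:-→d26:-→d27:-→d28:-→d29:-→d30:-→d31:-→d32:H0  best=H0
  ? 61.98.0.0  path d0:H0→d1:-→d2:-→d3:-→d4:-→d5:-→d6:-→d7:-→d8:-→d9:-→d10:-→d11:-→d12:-→d13:-→d14:-→d15:-→d16:H1→d17:-→d18:-→d19:-  best=H1
  del 0.0.0.0/0 (clear depth 0)
  del 0.226.183.224/32 (clear depth 32)
  add 61.96.0.0/12 -> H0 at depth 12
  add 0.226.183.0/24 -> H1 at depth 24
  add 0.226.176.0/20 -> H0 at depth 20
  add 0.226.183.0/24 -> H0 at depth 24
  add 61.96.0.0/12 -> H2 at depth 12
  ? 0.226.183.118  path d0:-→d1:-→d2:-→d3:-→d4:-→d5:-→d6:-→d7:-→d8:H2→d9:-→d10:-→d11:-→d12:-→d13:-→d14:-→d15:-→d16:-→d17:-→d18:-→d19:-→d20:H0→d21:-→d22:-→d23:-→d24:H0  best=H0
  ? 78.120.119.156  path d0:-→d1:-  best=no-route
  ? 0.0.24.249  path d0:-→d1:-→d2:-→d3:-→d4:-→d5:-→d6:-→d7:-→d8:H2  best=H2
  del 0.226.183.0/24 (clear depth 24)
  ? 0.226.176.13  path d0:-→d1:-→d2:-→d3:-→d4:-→d5:-→d6:-→d7:-→d8:H2→d9:-→d10:-→d11:-→d12:-→d13:-→d14:-→d15:-→d16:-→d17:-→d18:-→d19:-→d20:H0→d21:-  best=H0
  add 61.98.28.240/28 -> H2 at depth 28

== LOOKUPS ==
["H1","H0","H1","H0","H1","H0","no-route","H2","H0"]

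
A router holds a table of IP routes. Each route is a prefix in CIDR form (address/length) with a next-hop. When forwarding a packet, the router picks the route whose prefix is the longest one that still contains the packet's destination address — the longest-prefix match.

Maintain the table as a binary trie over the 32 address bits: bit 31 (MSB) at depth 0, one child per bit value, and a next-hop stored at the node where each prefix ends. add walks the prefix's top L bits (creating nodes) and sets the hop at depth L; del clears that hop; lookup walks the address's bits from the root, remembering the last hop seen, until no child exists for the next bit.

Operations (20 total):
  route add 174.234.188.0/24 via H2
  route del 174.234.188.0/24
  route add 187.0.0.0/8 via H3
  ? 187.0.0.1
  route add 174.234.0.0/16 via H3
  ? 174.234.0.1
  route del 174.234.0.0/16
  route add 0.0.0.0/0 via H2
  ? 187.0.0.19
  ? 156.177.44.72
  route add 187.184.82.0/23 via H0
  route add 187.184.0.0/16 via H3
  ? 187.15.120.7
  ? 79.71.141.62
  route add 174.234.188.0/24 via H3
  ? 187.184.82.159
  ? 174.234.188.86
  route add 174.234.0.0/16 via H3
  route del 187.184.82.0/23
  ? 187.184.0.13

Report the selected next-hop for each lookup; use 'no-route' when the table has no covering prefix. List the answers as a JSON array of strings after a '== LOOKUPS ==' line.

Process each operation:
  + 174.234.188.0/24 (H2) depth=24
  del 174.234.188.0/24 (clear depth 24)
  + 187.0.0.0/8 (H3) depth=8
  ? 187.0.0.1  path d0:-→d1:-→d2:-→d3:-→d4:-→d5:-→d6:-→d7:-→d8:H3  best=H3
  + 174.234.0.0/16 (H3) depth=16
  ? 174.234.0.1  path d0:-→d1:-→d2:-→d3:-→d4:-→d5:-→d6:-→d7:-→d8:-→d9:-→d10:-→d11:-→d12:-→d13:-→d14:-→d15:-→d16:H3  best=H3
  del 174.234.0.0/16 (clear depth 16)
  + 0.0.0.0/0 (H2) depth=0
  ? 187.0.0.19  path d0:H2→d1:-→d2:-→d3:-→d4:-→d5:-→d6:-→d7:-→d8:H3  best=H3
  ? 156.177.44.72  path d0:H2→d1:-→d2:-  best=H2
  + 187.184.82.0/23 (H0) depth=23
  + 187.184.0.0/16 (H3) depth=16
  ? 187.15.120.7  path d0:H2→d1:-→d2:-→d3:-→d4:-→d5:-→d6:-→d7:-→d8:H3  best=H3
  ? 79.71.141.62  path d0:H2  best=H2
  + 174.234.188.0/24 (H3) depth=24
  ? 187.184.82.159  path d0:H2→d1:-→d2:-→d3:-→d4:-→d5:-→d6:-→d7:-→d8:H3→d9:-→d10:-→d11:-→d12:-→d13:-→d14:-→d15:-→d16:H3→d17:-→d18:-→d19:-→d20:-→d21:-→d22:-→d23:H0  best=H0
  ? 174.234.188.86  path d0:H2→d1:-→d2:-→d3:-→d4:-→d5:-→d6:-→d7:-→d8:-→d9:-→d10:-→d11:-→d12:-→d13:-→d14:-→d15:-→d16:-→d17:-→d18:-→d19:-→d20:-→d21:-→d22:-→d23:-→d24:H3  best=H3
  + 174.234.0.0/16 (H3) depth=16
  del 187.184.82.0/23 (clear depth 23)
  ? 187.184.0.13  path d0:H2→d1:-→d2:-→d3:-→d4:-→d5:-→d6:-→d7:-→d8:H3→d9:-→d10:-→d11:-→d12:-→d13:-→d14:-→d15:-→d16:H3→d17:-  best=H3

== LOOKUPS ==
["H3","H3","H3","H2","H3","H2","H0","H3","H3"]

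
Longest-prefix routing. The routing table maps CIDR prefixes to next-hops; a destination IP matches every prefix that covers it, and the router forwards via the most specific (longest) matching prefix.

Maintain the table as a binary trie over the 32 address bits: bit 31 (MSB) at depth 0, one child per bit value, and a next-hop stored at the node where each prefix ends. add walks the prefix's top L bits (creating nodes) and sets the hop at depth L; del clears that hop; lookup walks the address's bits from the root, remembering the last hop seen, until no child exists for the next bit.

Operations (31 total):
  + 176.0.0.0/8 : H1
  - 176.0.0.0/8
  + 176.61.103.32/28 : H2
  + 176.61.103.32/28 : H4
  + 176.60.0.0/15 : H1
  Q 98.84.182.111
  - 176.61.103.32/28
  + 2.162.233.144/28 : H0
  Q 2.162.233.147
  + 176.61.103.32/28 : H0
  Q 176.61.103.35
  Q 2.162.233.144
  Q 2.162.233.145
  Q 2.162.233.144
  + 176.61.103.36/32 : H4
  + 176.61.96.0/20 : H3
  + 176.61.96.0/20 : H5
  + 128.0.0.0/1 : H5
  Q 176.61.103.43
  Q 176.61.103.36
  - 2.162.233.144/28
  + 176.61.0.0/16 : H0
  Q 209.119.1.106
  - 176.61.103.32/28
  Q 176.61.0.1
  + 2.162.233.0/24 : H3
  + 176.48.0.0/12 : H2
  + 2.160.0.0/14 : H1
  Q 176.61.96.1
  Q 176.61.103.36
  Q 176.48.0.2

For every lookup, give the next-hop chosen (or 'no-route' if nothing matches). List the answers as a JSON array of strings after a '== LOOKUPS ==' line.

Apply in order:
  + 176.0.0.0/8 (H1) depth=8
  del 176.0.0.0/8 (clear depth 8)
  + 176.61.103.32/28 (H2) depth=28
  + 176.61.103.32/28 (H4) depth=28
  + 176.60.0.0/15 (H1) depth=15
  Q 98.84.182.111: descend ε ; hops seen [∅] ; pick no-route
  del 176.61.103.32/28 (clear depth 28)
  + 2.162.233.144/28 (H0) depth=28
  Q 2.162.233.147: descend 0000001010100010111010011001 ; hops seen [H0] ; pick H0
  + 176.61.103.32/28 (H0) depth=28
  Q 176.61.103.35: descend 1011000000111101011001110010 ; hops seen [H1,H0] ; pick H0
  Q 2.162.233.144: descend 0000001010100010111010011001 ; hops seen [H0] ; pick H0
  Q 2.162.233.145: descend 0000001010100010111010011001 ; hops seen [H0] ; pick H0
  Q 2.162.233.144: descend 0000001010100010111010011001 ; hops seen [H0] ; pick H0
  + 176.61.103.36/32 (H4) depth=32
  + 176.61.96.0/20 (H3) depth=20
  + 176.61.96.0/20 (H5) depth=20
  + 128.0.0.0/1 (H5) depth=1
  Q 176.61.103.43: descend 1011000000111101011001110010 ; hops seen [H5,H1,H5,H0] ; pick H0
  Q 176.61.103.36: descend 10110000001111010110011100100100 ; hops seen [H5,H1,H5,H0,H4] ; pick H4
  del 2.162.233.144/28 (clear depth 28)
  + 176.61.0.0/16 (H0) depth=16
  Q 209.119.1.106: descend 1 ; hops seen [H5] ; pick H5
  del 176.61.103.32/28 (clear depth 28)
  Q 176.61.0.1: descend 10110000001111010 ; hops seen [H5,H1,H0] ; pick H0
  + 2.162.233.0/24 (H3) depth=24
  + 176.48.0.0/12 (H2) depth=12
  + 2.160.0.0/14 (H1) depth=14
  Q 176.61.96.1: descend 101100000011110101100 ; hops seen [H5,H2,H1,H0,H5] ; pick H5
  Q 176.61.103.36: descend 10110000001111010110011100100100 ; hops seen [H5,H2,H1,H0,H5,H4] ; pick H4
  Q 176.48.0.2: descend 101100000011 ; hops seen [H5,H2] ; pick H2

== LOOKUPS ==
["no-route","H0","H0","H0","H0","H0","H0","H4","H5","H0","H5","H4","H2"]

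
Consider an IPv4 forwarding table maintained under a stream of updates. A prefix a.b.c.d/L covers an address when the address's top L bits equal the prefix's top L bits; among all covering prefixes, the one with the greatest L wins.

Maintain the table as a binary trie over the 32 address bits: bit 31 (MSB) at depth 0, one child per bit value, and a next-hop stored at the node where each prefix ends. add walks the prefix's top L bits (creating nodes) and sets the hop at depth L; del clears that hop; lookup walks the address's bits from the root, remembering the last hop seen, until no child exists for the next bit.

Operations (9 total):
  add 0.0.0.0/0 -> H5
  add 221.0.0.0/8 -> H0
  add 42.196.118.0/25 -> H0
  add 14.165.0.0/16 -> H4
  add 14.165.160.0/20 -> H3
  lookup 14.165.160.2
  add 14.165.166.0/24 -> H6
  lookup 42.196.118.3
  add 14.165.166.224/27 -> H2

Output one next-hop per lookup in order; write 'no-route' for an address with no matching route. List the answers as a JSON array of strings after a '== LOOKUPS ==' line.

Process each operation:
  add 0.0.0.0/0 -> H5 at depth 0
  add 221.0.0.0/8 -> H0 at depth 8
  add 42.196.118.0/25 -> H0 at depth 25
  add 14.165.0.0/16 -> H4 at depth 16
  add 14.165.160.0/20 -> H3 at depth 20
  Q 14.165.160.2: descend 00001110101001011010 ; hops seen [H5,H4,H3] ; pick H3
  add 14.165.166.0/24 -> H6 at depth 24
  Q 42.196.118.3: descend 0010101011000100011101100 ; hops seen [H5,H0] ; pick H0
  add 14.165.166.224/27 -> H2 at depth 27

== LOOKUPS ==
["H3","H0"]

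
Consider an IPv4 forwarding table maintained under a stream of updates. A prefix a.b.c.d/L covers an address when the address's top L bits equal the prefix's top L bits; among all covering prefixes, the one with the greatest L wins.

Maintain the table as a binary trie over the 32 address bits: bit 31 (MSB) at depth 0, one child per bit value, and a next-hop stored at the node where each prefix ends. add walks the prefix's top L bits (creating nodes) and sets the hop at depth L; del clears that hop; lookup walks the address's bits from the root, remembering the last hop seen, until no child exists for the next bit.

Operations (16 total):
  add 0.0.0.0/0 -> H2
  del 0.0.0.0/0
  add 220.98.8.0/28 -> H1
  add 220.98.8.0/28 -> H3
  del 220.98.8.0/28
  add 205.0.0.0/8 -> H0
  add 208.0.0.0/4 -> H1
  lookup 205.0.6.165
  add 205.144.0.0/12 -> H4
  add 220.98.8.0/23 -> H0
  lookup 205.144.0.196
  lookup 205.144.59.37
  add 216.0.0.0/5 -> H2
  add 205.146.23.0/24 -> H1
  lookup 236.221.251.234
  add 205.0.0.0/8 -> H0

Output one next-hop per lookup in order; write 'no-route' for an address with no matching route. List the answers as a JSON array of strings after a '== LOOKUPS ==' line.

Process each operation:
  add 0.0.0.0/0 -> H2 at depth 0
  del 0.0.0.0/0 (clear depth 0)
  add 220.98.8.0/28 -> H1 at depth 28
  add 220.98.8.0/28 -> H3 at depth 28
  del 220.98.8.0/28 (clear depth 28)
  add 205.0.0.0/8 -> H0 at depth 8
  add 208.0.0.0/4 -> H1 at depth 4
  Q 205.0.6.165: descend 11001101 ; hops seen [H0] ; pick H0
  add 205.144.0.0/12 -> H4 at depth 12
  add 220.98.8.0/23 -> H0 at depth 23
  Q 205.144.0.196: descend 110011011001 ; hops seen [H0,H4] ; pick H4
  Q 205.144.59.37: descend 110011011001 ; hops seen [H0,H4] ; pick H4
  add 216.0.0.0/5 -> H2 at depth 5
  add 205.146.23.0/24 -> H1 at depth 24
  Q 236.221.251.234: descend 11 ; hops seen [∅] ; pick no-route
  add 205.0.0.0/8 -> H0 at depth 8

== LOOKUPS ==
["H0","H4","H4","no-route"]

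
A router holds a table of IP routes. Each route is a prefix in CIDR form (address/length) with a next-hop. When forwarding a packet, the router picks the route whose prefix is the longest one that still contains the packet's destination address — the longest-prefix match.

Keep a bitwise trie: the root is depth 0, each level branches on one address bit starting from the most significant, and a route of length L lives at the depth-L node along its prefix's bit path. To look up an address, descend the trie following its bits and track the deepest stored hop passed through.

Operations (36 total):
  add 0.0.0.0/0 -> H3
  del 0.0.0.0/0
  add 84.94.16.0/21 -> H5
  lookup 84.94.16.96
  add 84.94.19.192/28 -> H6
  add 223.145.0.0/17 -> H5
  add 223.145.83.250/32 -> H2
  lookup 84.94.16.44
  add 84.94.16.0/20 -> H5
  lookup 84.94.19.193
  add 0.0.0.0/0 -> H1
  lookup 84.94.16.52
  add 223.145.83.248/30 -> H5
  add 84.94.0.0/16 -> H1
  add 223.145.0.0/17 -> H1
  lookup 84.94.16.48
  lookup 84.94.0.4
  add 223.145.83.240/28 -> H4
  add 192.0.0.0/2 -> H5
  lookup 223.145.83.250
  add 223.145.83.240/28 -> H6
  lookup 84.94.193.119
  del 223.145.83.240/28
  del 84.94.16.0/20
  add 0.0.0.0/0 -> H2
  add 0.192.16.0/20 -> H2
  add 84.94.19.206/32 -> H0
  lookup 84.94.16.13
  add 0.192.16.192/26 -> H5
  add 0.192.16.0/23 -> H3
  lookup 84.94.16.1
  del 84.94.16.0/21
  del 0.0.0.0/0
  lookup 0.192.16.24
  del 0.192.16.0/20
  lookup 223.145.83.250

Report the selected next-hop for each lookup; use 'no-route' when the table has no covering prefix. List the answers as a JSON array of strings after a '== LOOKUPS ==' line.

Process each operation:
  add 0.0.0.0/0 -> H3 at depth 0
  - 0.0.0.0/0 clear@0
  add 84.94.16.0/21 -> H5 at depth 21
  ? 84.94.16.96  path d0:-→d1:-→d2:-→d3:-→d4:-→d5:-→d6:-→d7:-→d8:-→d9:-→d10:-→d11:-→d12:-→d13:-→d14:-→d15:-→d16:-→d17:-→d18:-→d19:-→d20:-→d21:H5  best=H5
  add 84.94.19.192/28 -> H6 at depth 28
  add 223.145.0.0/17 -> H5 at depth 17
  add 223.145.83.250/32 -> H2 at depth 32
  ? 84.94.16.44  path d0:-→d1:-→d2:-→d3:-→d4:-→d5:-→d6:-→d7:-→d8:-→d9:-→d10:-→d11:-→d12:-→d13:-→d14:-→d15:-→d16:-→d17:-→d18:-→d19:-→d20:-→d21:H5→d22:-  best=H5
  add 84.94.16.0/20 -> H5 at depth 20
  ? 84.94.19.193  path d0:-→d1:-→d2:-→d3:-→d4:-→d5:-→d6:-→d7:-→d8:-→d9:-→d10:-→d11:-→d12:-→d13:-→d14:-→d15:-→d16:-→d17:-→d18:-→d19:-→d20:H5→d21:H5→d22:-→d23:-→d24:-→d25:-→d26:-→d27:-→d28:H6  best=H6
  add 0.0.0.0/0 -> H1 at depth 0
  ? 84.94.16.52  path d0:H1→d1:-→d2:-→d3:-→d4:-→d5:-→d6:-→d7:-→d8:-→d9:-→d10:-→d11:-→d12:-→d13:-→d14:-→d15:-→d16:-→d17:-→d18:-→d19:-→d20:H5→d21:H5→d22:-  best=H5
  add 223.145.83.248/30 -> H5 at depth 30
  add 84.94.0.0/16 -> H1 at depth 16
  add 223.145.0.0/17 -> H1 at depth 17
  ? 84.94.16.48  path d0:H1→d1:-→d2:-→d3:-→d4:-→d5:-→d6:-→d7:-→d8:-→d9:-→d10:-→d11:-→d12:-→d13:-→d14:-→d15:-→d16:H1→d17:-→d18:-→d19:-→d20:H5→d21:H5→d22:-  best=H5
  ? 84.94.0.4  path d0:H1→d1:-→d2:-→d3:-→d4:-→d5:-→d6:-→d7:-→d8:-→d9:-→d10:-→d11:-→d12:-→d13:-→d14:-→d15:-→d16:H1→d17:-→d18:-→d19:-  best=H1
  add 223.145.83.240/28 -> H4 at depth 28
  add 192.0.0.0/2 -> H5 at depth 2
  ? 223.145.83.250  path d0:H1→d1:-→d2:H5→d3:-→d4:-→d5:-→d6:-→d7:-→d8:-→d9:-→d10:-→d11:-→d12:-→d13:-→d14:-→d15:-→d16:-→d17:H1→d18:-→d19:-→d20:-→d21:-→d22:-→d23:-→d24:-→d25:-→d26:-→d27:-→d28:H4→d29:-→d30:H5→d31:-→d32:H2  best=H2
  add 223.145.83.240/28 -> H6 at depth 28
  ? 84.94.193.119  path d0:H1→d1:-→d2:-→d3:-→d4:-→d5:-→d6:-→d7:-→d8:-→d9:-→d10:-→d11:-→d12:-→d13:-→d14:-→d15:-→d16:H1  best=H1
  - 223.145.83.240/28 clear@28
  - 84.94.16.0/20 clear@20
  add 0.0.0.0/0 -> H2 at depth 0
  add 0.192.16.0/20 -> H2 at depth 20
  add 84.94.19.206/32 -> H0 at depth 32
  ? 84.94.16.13  path d0:H2→d1:-→d2:-→d3:-→d4:-→d5:-→d6:-→d7:-→d8:-→d9:-→d10:-→d11:-→d12:-→d13:-→d14:-→d15:-→d16:H1→d17:-→d18:-→d19:-→d20:-→d21:H5→d22:-  best=H5
  add 0.192.16.192/26 -> H5 at depth 26
  add 0.192.16.0/23 -> H3 at depth 23
  ? 84.94.16.1  path d0:H2→d1:-→d2:-→d3:-→d4:-→d5:-→d6:-→d7:-→d8:-→d9:-→d10:-→d11:-→d12:-→d13:-→d14:-→d15:-→d16:H1→d17:-→d18:-→d19:-→d20:-→d21:H5→d22:-  best=H5
  - 84.94.16.0/21 clear@21
  - 0.0.0.0/0 clear@0
  ? 0.192.16.24  path d0:-→d1:-→d2:-→d3:-→d4:-→d5:-→d6:-→d7:-→d8:-→d9:-→d10:-→d11:-→d12:-→d13:-→d14:-→d15:-→d16:-→d17:-→d18:-→d19:-→d20:H2→d21:-→d22:-→d23:H3→d24:-  best=H3
  - 0.192.16.0/20 clear@20
  ? 223.145.83.250  path d0:-→d1:-→d2:H5→d3:-→d4:-→d5:-→d6:-→d7:-→d8:-→d9:-→d10:-→d11:-→d12:-→d13:-→d14:-→d15:-→d16:-→d17:H1→d18:-→d19:-→d20:-→d21:-→d22:-→d23:-→d24:-→d25:-→d26:-→d27:-→d28:-→d29:-→d30:H5→d31:-→d32:H2  best=H2

== LOOKUPS ==
["H5","H5","H6","H5","H5","H1","H2","H1","H5","H5","H3","H2"]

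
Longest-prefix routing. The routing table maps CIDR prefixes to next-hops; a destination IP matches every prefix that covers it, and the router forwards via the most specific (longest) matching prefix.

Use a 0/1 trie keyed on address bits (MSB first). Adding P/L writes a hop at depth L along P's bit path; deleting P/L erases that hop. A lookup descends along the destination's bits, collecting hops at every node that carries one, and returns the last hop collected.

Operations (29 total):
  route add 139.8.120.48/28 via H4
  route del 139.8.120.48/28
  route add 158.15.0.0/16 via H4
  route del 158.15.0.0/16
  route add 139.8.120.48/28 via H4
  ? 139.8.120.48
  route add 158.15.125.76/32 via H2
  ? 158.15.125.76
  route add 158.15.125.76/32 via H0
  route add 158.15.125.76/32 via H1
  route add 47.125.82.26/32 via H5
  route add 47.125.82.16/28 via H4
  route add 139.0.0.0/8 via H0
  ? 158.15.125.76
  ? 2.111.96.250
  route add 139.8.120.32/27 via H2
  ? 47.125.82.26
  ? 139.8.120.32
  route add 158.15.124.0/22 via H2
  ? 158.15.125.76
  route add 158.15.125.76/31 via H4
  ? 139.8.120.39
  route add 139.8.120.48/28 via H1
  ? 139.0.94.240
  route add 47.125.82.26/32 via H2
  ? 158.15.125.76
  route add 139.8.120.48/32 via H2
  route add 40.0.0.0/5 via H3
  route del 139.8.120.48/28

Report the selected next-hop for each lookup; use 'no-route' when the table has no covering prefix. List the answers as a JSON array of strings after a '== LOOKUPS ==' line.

Apply in order:
  add 139.8.120.48/28 -> H4 at depth 28
  - 139.8.120.48/28 clear@28
  add 158.15.0.0/16 -> H4 at depth 16
  - 158.15.0.0/16 clear@16
  add 139.8.120.48/28 -> H4 at depth 28
  ? 139.8.120.48  path d0:-→d1:-→d2:-→d3:-→d4:-→d5:-→d6:-→d7:-→d8:-→d9:-→d10:-→d11:-→d12:-→d13:-→d14:-→d15:-→d16:-→d17:-→d18:-→d19:-→d20:-→d21:-→d22:-→d23:-→d24:-→d25:-→d26:-→d27:-→d28:H4  best=H4
  add 158.15.125.76/32 -> H2 at depth 32
  ? 158.15.125.76  path d0:-→d1:-→d2:-→d3:-→d4:-→d5:-→d6:-→d7:-→d8:-→d9:-→d10:-→d11:-→d12:-→d13:-→d14:-→d15:-→d16:-→d17:-→d18:-→d19:-→d20:-→d21:-→d22:-→d23:-→d24:-→d25:-→d26:-→d27:-→d28:-→d29:-→d30:-→d31:-→d32:H2  best=H2
  add 158.15.125.76/32 -> H0 at depth 32
  add 158.15.125.76/32 -> H1 at depth 32
  add 47.125.82.26/32 -> H5 at depth 32
  add 47.125.82.16/28 -> H4 at depth 28
  add 139.0.0.0/8 -> H0 at depth 8
  ? 158.15.125.76  path d0:-→d1:-→d2:-→d3:-→d4:-→d5:-→d6:-→d7:-→d8:-→d9:-→d10:-→d11:-→d12:-→d13:-→d14:-→d15:-→d16:-→d17:-→d18:-→d19:-→d20:-→d21:-→d22:-→d23:-→d24:-→d25:-→d26:-→d27:-→d28:-→d29:-→d30:-→d31:-→d32:H1  best=H1
  ? 2.111.96.250  path d0:-→d1:-→d2:-  best=no-route
  add 139.8.120.32/27 -> H2 at depth 27
  ? 47.125.82.26  path d0:-→d1:-→d2:-→d3:-→d4:-→d5:-→d6:-→d7:-→d8:-→d9:-→d10:-→d11:-→d12:-→d13:-→d14:-→d15:-→d16:-→d17:-→d18:-→d19:-→d20:-→d21:-→d22:-→d23:-→d24:-→d25:-→d26:-→d27:-→d28:H4→d29:-→d30:-→d31:-→d32:H5  best=H5
  ? 139.8.120.32  path d0:-→d1:-→d2:-→d3:-→d4:-→d5:-→d6:-→d7:-→d8:H0→d9:-→d10:-→d11:-→d12:-→d13:-→d14:-→d15:-→d16:-→d17:-→d18:-→d19:-→d20:-→d21:-→d22:-→d23:-→d24:-→d25:-→d26:-→d27:H2  best=H2
  add 158.15.124.0/22 -> H2 at depth 22
  ? 158.15.125.76  path d0:-→d1:-→d2:-→d3:-→d4:-→d5:-→d6:-→d7:-→d8:-→d9:-→d10:-→d11:-→d12:-→d13:-→d14:-→d15:-→d16:-→d17:-→d18:-→d19:-→d20:-→d21:-→d22:H2→d23:-→d24:-→d25:-→d26:-→d27:-→d28:-→d29:-→d30:-→d31:-→d32:H1  best=H1
  add 158.15.125.76/31 -> H4 at depth 31
  ? 139.8.120.39  path d0:-→d1:-→d2:-→d3:-→d4:-→d5:-→d6:-→d7:-→d8:H0→d9:-→d10:-→d11:-→d12:-→d13:-→d14:-→d15:-→d16:-→d17:-→d18:-→d19:-→d20:-→d21:-→d22:-→d23:-→d24:-→d25:-→d26:-→d27:H2  best=H2
  add 139.8.120.48/28 -> H1 at depth 28
  ? 139.0.94.240  path d0:-→d1:-→d2:-→d3:-→d4:-→d5:-→d6:-→d7:-→d8:H0→d9:-→d10:-→d11:-→d12:-  best=H0
  add 47.125.82.26/32 -> H2 at depth 32
  ? 158.15.125.76  path d0:-→d1:-→d2:-→d3:-→d4:-→d5:-→d6:-→d7:-→d8:-→d9:-→d10:-→d11:-→d12:-→d13:-→d14:-→d15:-→d16:-→d17:-→d18:-→d19:-→d20:-→d21:-→d22:H2→d23:-→d24:-→d25:-→d26:-→d27:-→d28:-→d29:-→d30:-→d31:H4→d32:H1  best=H1
  add 139.8.120.48/32 -> H2 at depth 32
  add 40.0.0.0/5 -> H3 at depth 5
  - 139.8.120.48/28 clear@28

== LOOKUPS ==
["H4","H2","H1","no-route","H5","H2","H1","H2","H0","H1"]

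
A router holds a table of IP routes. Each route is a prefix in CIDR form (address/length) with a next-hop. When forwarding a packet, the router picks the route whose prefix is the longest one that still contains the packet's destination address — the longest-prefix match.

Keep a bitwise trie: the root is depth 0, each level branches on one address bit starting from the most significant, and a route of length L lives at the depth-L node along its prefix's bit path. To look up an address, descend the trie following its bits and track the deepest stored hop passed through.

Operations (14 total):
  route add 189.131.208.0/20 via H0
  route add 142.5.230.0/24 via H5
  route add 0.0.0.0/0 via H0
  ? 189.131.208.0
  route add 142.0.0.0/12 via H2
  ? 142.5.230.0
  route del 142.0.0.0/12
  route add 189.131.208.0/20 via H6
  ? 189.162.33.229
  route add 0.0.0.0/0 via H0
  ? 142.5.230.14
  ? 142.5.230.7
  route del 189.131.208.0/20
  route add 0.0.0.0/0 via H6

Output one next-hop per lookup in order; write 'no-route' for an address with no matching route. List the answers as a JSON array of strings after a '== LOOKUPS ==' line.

Apply in order:
  + 189.131.208.0/20 (H0) depth=20
  + 142.5.230.0/24 (H5) depth=24
  + 0.0.0.0/0 (H0) depth=0
  ? 189.131.208.0  path d0:H0→d1:-→d2:-→d3:-→d4:-→d5:-→d6:-→d7:-→d8:-→d9:-→d10:-→d11:-→d12:-→d13:-→d14:-→d15:-→d16:-→d17:-→d18:-→d19:-→d20:H0  best=H0
  + 142.0.0.0/12 (H2) depth=12
  ? 142.5.230.0  path d0:H0→d1:-→d2:-→d3:-→d4:-→d5:-→d6:-→d7:-→d8:-→d9:-→d10:-→d11:-→d12:H2→d13:-→d14:-→d15:-→d16:-→d17:-→d18:-→d19:-→d20:-→d21:-→d22:-→d23:-→d24:H5  best=H5
  del 142.0.0.0/12 (clear depth 12)
  + 189.131.208.0/20 (H6) depth=20
  ? 189.162.33.229  path d0:H0→d1:-→d2:-→d3:-→d4:-→d5:-→d6:-→d7:-→d8:-→d9:-→d10:-  best=H0
  + 0.0.0.0/0 (H0) depth=0
  ? 142.5.230.14  path d0:H0→d1:-→d2:-→d3:-→d4:-→d5:-→d6:-→d7:-→d8:-→d9:-→d10:-→d11:-→d12:-→d13:-→d14:-→d15:-→d16:-→d17:-→d18:-→d19:-→d20:-→d21:-→d22:-→d23:-→d24:H5  best=H5
  ? 142.5.230.7  path d0:H0→d1:-→d2:-→d3:-→d4:-→d5:-→d6:-→d7:-→d8:-→d9:-→d10:-→d11:-→d12:-→d13:-→d14:-→d15:-→d16:-→d17:-→d18:-→d19:-→d20:-→d21:-→d22:-→d23:-→d24:H5  best=H5
  del 189.131.208.0/20 (clear depth 20)
  + 0.0.0.0/0 (H6) depth=0

== LOOKUPS ==
["H0","H5","H0","H5","H5"]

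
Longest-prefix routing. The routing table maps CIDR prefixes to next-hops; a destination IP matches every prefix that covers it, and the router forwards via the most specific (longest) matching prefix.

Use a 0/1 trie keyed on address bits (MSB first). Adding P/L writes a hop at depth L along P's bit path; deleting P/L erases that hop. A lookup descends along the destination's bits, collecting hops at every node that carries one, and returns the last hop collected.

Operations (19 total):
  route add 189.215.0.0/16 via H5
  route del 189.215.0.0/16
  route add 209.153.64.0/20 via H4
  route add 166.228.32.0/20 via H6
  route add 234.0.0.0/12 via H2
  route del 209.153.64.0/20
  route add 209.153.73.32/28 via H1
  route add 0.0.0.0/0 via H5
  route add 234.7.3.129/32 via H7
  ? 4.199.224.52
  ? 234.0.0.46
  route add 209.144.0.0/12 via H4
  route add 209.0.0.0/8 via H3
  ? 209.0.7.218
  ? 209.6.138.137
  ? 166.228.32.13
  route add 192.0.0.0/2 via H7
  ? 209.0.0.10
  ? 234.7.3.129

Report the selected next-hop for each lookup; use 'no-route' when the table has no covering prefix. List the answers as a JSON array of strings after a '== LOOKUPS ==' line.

Process each operation:
  add 189.215.0.0/16 -> H5 at depth 16
  - 189.215.0.0/16 clear@16
  add 209.153.64.0/20 -> H4 at depth 20
  add 166.228.32.0/20 -> H6 at depth 20
  add 234.0.0.0/12 -> H2 at depth 12
  - 209.153.64.0/20 clear@20
  add 209.153.73.32/28 -> H1 at depth 28
  add 0.0.0.0/0 -> H5 at depth 0
  add 234.7.3.129/32 -> H7 at depth 32
  ? 4.199.224.52  path d0:H5  best=H5
  ? 234.0.0.46  path d0:H5→d1:-→d2:-→d3:-→d4:-→d5:-→d6:-→d7:-→d8:-→d9:-→d10:-→d11:-→d12:H2→d13:-  best=H2
  add 209.144.0.0/12 -> H4 at depth 12
  add 209.0.0.0/8 -> H3 at depth 8
  ? 209.0.7.218  path d0:H5→d1:-→d2:-→d3:-→d4:-→d5:-→d6:-→d7:-→d8:H3  best=H3
  ? 209.6.138.137  path d0:H5→d1:-→d2:-→d3:-→d4:-→d5:-→d6:-→d7:-→d8:H3  best=H3
  ? 166.228.32.13  path d0:H5→d1:-→d2:-→d3:-→d4:-→d5:-→d6:-→d7:-→d8:-→d9:-→d10:-→d11:-→d12:-→d13:-→d14:-→d15:-→d16:-→d17:-→d18:-→d19:-→d20:H6  best=H6
  add 192.0.0.0/2 -> H7 at depth 2
  ? 209.0.0.10  path d0:H5→d1:-→d2:H7→d3:-→d4:-→d5:-→d6:-→d7:-→d8:H3  best=H3
  ? 234.7.3.129  path d0:H5→d1:-→d2:H7→d3:-→d4:-→d5:-→d6:-→d7:-→d8:-→d9:-→d10:-→d11:-→d12:H2→d13:-→d14:-→d15:-→d16:-→d17:-→d18:-→d19:-→d20:-→d21:-→d22:-→d23:-→d24:-→d25:-→d26:-→d27:-→d28:-→d29:-→d30:-→d31:-→d32:H7  best=H7

== LOOKUPS ==
["H5","H2","H3","H3","H6","H3","H7"]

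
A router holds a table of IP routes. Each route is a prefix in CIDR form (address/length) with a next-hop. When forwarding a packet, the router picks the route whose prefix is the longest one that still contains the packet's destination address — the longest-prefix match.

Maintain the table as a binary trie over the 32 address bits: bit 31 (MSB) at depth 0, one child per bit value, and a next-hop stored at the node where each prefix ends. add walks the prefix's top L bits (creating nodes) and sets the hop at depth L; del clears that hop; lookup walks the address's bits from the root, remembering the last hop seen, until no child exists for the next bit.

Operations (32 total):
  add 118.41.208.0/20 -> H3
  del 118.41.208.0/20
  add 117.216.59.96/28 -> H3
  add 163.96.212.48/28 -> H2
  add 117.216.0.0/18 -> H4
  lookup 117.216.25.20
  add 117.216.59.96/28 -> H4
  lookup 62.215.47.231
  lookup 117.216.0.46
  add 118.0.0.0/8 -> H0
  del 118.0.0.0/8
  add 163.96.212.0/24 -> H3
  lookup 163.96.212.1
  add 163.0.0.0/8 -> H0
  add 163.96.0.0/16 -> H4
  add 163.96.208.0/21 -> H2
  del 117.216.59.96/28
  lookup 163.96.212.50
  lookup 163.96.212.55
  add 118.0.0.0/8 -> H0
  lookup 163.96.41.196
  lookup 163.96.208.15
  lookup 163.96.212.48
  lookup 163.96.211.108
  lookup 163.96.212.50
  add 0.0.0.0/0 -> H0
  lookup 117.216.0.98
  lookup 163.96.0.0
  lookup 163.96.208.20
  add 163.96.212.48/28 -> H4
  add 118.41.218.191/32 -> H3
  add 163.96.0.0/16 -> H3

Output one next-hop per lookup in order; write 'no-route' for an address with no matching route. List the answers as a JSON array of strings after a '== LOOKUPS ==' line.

Apply in order:
  add 118.41.208.0/20 -> H3 at depth 20
  - 118.41.208.0/20 clear@20
  add 117.216.59.96/28 -> H3 at depth 28
  add 163.96.212.48/28 -> H2 at depth 28
  add 117.216.0.0/18 -> H4 at depth 18
  lookup 117.216.25.20: bits 011101011101100000 walk d0:-→d1:-→d2:-→d3:-→d4:-→d5:-→d6:-→d7:-→d8:-→d9:-→d10:-→d11:-→d12:-→d13:-→d14:-→d15:-→d16:-→d17:-→d18:H4 -> H4
  add 117.216.59.96/28 -> H4 at depth 28
  lookup 62.215.47.231: bits 0 walk d0:-→d1:- -> no-route
  lookup 117.216.0.46: bits 011101011101100000 walk d0:-→d1:-→d2:-→d3:-→d4:-→d5:-→d6:-→d7:-→d8:-→d9:-→d10:-→d11:-→d12:-→d13:-→d14:-→d15:-→d16:-→d17:-→d18:H4 -> H4
  add 118.0.0.0/8 -> H0 at depth 8
  - 118.0.0.0/8 clear@8
  add 163.96.212.0/24 -> H3 at depth 24
  lookup 163.96.212.1: bits 10100011011000001101010000 walk d0:-→d1:-→d2:-→d3:-→d4:-→d5:-→d6:-→d7:-→d8:-→d9:-→d10:-→d11:-→d12:-→d13:-→d14:-→d15:-→d16:-→d17:-→d18:-→d19:-→d20:-→d21:-→d22:-→d23:-→d24:H3→d25:-→d26:- -> H3
  add 163.0.0.0/8 -> H0 at depth 8
  add 163.96.0.0/16 -> H4 at depth 16
  add 163.96.208.0/21 -> H2 at depth 21
  - 117.216.59.96/28 clear@28
  lookup 163.96.212.50: bits 1010001101100000110101000011 walk d0:-→d1:-→d2:-→d3:-→d4:-→d5:-→d6:-→d7:-→d8:H0→d9:-→d10:-→d11:-→d12:-→d13:-→d14:-→d15:-→d16:H4→d17:-→d18:-→d19:-→d20:-→d21:H2→d22:-→d23:-→d24:H3→d25:-→d26:-→d27:-→d28:H2 -> H2
  lookup 163.96.212.55: bits 1010001101100000110101000011 walk d0:-→d1:-→d2:-→d3:-→d4:-→d5:-→d6:-→d7:-→d8:H0→d9:-→d10:-→d11:-→d12:-→d13:-→d14:-→d15:-→d16:H4→d17:-→d18:-→d19:-→d20:-→d21:H2→d22:-→d23:-→d24:H3→d25:-→d26:-→d27:-→d28:H2 -> H2
  add 118.0.0.0/8 -> H0 at depth 8
  lookup 163.96.41.196: bits 1010001101100000 walk d0:-→d1:-→d2:-→d3:-→d4:-→d5:-→d6:-→d7:-→d8:H0→d9:-→d10:-→d11:-→d12:-→d13:-→d14:-→d15:-→d16:H4 -> H4
  lookup 163.96.208.15: bits 101000110110000011010 walk d0:-→d1:-→d2:-→d3:-→d4:-→d5:-→d6:-→d7:-→d8:H0→d9:-→d10:-→d11:-→d12:-→d13:-→d14:-→d15:-→d16:H4→d17:-→d18:-→d19:-→d20:-→d21:H2 -> H2
  lookup 163.96.212.48: bits 1010001101100000110101000011 walk d0:-→d1:-→d2:-→d3:-→d4:-→d5:-→d6:-→d7:-→d8:H0→d9:-→d10:-→d11:-→d12:-→d13:-→d14:-→d15:-→d16:H4→d17:-→d18:-→d19:-→d20:-→d21:H2→d22:-→d23:-→d24:H3→d25:-→d26:-→d27:-→d28:H2 -> H2
  lookup 163.96.211.108: bits 101000110110000011010 walk d0:-→d1:-→d2:-→d3:-→d4:-→d5:-→d6:-→d7:-→d8:H0→d9:-→d10:-→d11:-→d12:-→d13:-→d14:-→d15:-→d16:H4→d17:-→d18:-→d19:-→d20:-→d21:H2 -> H2
  lookup 163.96.212.50: bits 1010001101100000110101000011 walk d0:-→d1:-→d2:-→d3:-→d4:-→d5:-→d6:-→d7:-→d8:H0→d9:-→d10:-→d11:-→d12:-→d13:-→d14:-→d15:-→d16:H4→d17:-→d18:-→d19:-→d20:-→d21:H2→d22:-→d23:-→d24:H3→d25:-→d26:-→d27:-→d28:H2 -> H2
  add 0.0.0.0/0 -> H0 at depth 0
  lookup 117.216.0.98: bits 011101011101100000 walk d0:H0→d1:-→d2:-→d3:-→d4:-→d5:-→d6:-→d7:-→d8:-→d9:-→d10:-→d11:-→d12:-→d13:-→d14:-→d15:-→d16:-→d17:-→d18:H4 -> H4
  lookup 163.96.0.0: bits 1010001101100000 walk d0:H0→d1:-→d2:-→d3:-→d4:-→d5:-→d6:-→d7:-→d8:H0→d9:-→d10:-→d11:-→d12:-→d13:-→d14:-→d15:-→d16:H4 -> H4
  lookup 163.96.208.20: bits 101000110110000011010 walk d0:H0→d1:-→d2:-→d3:-→d4:-→d5:-→d6:-→d7:-→d8:H0→d9:-→d10:-→d11:-→d12:-→d13:-→d14:-→d15:-→d16:H4→d17:-→d18:-→d19:-→d20:-→d21:H2 -> H2
  add 163.96.212.48/28 -> H4 at depth 28
  add 118.41.218.191/32 -> H3 at depth 32
  add 163.96.0.0/16 -> H3 at depth 16

== LOOKUPS ==
["H4","no-route","H4","H3","H2","H2","H4","H2","H2","H2","H2","H4","H4","H2"]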